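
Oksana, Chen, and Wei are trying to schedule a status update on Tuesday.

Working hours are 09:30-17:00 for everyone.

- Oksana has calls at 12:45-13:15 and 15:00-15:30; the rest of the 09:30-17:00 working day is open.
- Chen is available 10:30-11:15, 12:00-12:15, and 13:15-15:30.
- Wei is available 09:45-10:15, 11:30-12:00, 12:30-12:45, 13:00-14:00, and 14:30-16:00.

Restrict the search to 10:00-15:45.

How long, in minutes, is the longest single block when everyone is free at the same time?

Oksana free within 09:30–17:00: 09:30–12:45, 13:15–15:00, 15:30–17:00.
Oksana ∩ Chen: 10:30–11:15, 12:00–12:15, 13:15–15:00.
Oksana ∩ Chen ∩ Wei: 13:15–14:00, 14:30–15:00.
Restricted to 10:00–15:45: 13:15–14:00, 14:30–15:00.
Common window lengths: 45, 30 min; longest is 45.

45 minutes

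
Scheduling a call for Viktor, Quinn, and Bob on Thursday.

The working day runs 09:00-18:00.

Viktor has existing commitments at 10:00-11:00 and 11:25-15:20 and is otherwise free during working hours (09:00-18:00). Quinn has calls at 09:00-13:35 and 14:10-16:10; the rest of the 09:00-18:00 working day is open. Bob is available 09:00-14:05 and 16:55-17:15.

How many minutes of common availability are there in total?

Viktor free within 09:00–18:00: 09:00–10:00, 11:00–11:25, 15:20–18:00.
Quinn free within 09:00–18:00: 13:35–14:10, 16:10–18:00.
Viktor ∩ Quinn: 16:10–18:00.
Viktor ∩ Quinn ∩ Bob: 16:55–17:15.
Total common minutes: 20.

20 minutes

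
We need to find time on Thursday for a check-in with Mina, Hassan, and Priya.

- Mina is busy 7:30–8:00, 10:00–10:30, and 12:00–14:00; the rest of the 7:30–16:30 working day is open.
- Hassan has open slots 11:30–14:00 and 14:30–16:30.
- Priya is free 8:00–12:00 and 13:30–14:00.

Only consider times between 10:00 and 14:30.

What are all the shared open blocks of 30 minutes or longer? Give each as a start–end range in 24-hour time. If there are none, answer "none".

11:30–12:00

Mina free within 07:30–16:30: 08:00–10:00, 10:30–12:00, 14:00–16:30.
Mina ∩ Hassan: 11:30–12:00, 14:30–16:30.
Mina ∩ Hassan ∩ Priya: 11:30–12:00.
Restricted to 10:00–14:30: 11:30–12:00.
Windows ≥ 30 min: 11:30–12:00.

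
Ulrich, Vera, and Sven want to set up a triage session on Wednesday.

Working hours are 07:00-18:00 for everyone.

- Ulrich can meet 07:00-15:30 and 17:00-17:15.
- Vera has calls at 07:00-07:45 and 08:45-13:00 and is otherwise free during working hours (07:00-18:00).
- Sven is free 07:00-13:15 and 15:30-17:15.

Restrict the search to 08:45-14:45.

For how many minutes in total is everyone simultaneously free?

15 minutes

Vera free within 07:00–18:00: 07:45–08:45, 13:00–18:00.
Ulrich ∩ Vera: 07:45–08:45, 13:00–15:30, 17:00–17:15.
Ulrich ∩ Vera ∩ Sven: 07:45–08:45, 13:00–13:15, 17:00–17:15.
Restricted to 08:45–14:45: 13:00–13:15.
Total common minutes: 15.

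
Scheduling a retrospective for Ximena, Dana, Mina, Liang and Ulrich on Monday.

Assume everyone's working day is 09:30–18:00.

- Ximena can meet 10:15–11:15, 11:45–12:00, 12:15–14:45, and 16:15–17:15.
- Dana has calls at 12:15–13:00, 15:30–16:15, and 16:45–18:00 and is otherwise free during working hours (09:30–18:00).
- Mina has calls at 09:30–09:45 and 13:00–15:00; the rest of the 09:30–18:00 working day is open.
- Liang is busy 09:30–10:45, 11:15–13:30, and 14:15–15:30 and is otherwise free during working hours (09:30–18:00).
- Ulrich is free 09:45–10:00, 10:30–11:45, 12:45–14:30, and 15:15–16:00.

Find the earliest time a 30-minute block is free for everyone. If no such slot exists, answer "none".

Dana free within 09:30–18:00: 09:30–12:15, 13:00–15:30, 16:15–16:45.
Mina free within 09:30–18:00: 09:45–13:00, 15:00–18:00.
Liang free within 09:30–18:00: 10:45–11:15, 13:30–14:15, 15:30–18:00.
Ximena ∩ Dana: 10:15–11:15, 11:45–12:00, 13:00–14:45, 16:15–16:45.
Ximena ∩ Dana ∩ Mina: 10:15–11:15, 11:45–12:00, 16:15–16:45.
Ximena ∩ Dana ∩ Mina ∩ Liang: 10:45–11:15, 16:15–16:45.
Ximena ∩ Dana ∩ Mina ∩ Liang ∩ Ulrich: 10:45–11:15.
Windows ≥ 30 min: 10:45–11:15.
Earliest such window starts at 10:45.

10:45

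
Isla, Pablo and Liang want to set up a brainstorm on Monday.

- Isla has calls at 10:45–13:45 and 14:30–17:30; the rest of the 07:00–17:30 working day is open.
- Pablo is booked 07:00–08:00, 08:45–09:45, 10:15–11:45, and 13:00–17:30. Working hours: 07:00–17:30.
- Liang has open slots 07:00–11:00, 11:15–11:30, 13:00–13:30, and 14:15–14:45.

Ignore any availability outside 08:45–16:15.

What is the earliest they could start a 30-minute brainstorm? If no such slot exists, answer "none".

09:45

Isla free within 07:00–17:30: 07:00–10:45, 13:45–14:30.
Pablo free within 07:00–17:30: 08:00–08:45, 09:45–10:15, 11:45–13:00.
Isla ∩ Pablo: 08:00–08:45, 09:45–10:15.
Isla ∩ Pablo ∩ Liang: 08:00–08:45, 09:45–10:15.
Restricted to 08:45–16:15: 09:45–10:15.
Windows ≥ 30 min: 09:45–10:15.
Earliest such window starts at 09:45.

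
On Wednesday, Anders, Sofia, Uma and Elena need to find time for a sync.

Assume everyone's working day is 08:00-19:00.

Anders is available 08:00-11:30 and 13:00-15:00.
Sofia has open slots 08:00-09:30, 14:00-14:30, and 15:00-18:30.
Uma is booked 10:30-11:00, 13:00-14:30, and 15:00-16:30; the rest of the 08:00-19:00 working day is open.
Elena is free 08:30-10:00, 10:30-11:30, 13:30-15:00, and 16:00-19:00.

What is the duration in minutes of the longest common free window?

Uma free within 08:00–19:00: 08:00–10:30, 11:00–13:00, 14:30–15:00, 16:30–19:00.
Anders ∩ Sofia: 08:00–09:30, 14:00–14:30.
Anders ∩ Sofia ∩ Uma: 08:00–09:30.
Anders ∩ Sofia ∩ Uma ∩ Elena: 08:30–09:30.
Single common window of 60 minutes.

60 minutes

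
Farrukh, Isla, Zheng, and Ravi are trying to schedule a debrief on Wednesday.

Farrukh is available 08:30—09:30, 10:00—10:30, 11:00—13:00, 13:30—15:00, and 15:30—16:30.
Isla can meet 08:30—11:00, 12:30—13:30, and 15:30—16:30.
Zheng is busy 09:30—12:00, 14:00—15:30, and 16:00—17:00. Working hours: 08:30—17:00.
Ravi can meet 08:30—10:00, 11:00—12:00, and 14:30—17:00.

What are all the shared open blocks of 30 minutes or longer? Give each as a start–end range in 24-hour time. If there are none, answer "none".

Zheng free within 08:30–17:00: 08:30–09:30, 12:00–14:00, 15:30–16:00.
Farrukh ∩ Isla: 08:30–09:30, 10:00–10:30, 12:30–13:00, 15:30–16:30.
Farrukh ∩ Isla ∩ Zheng: 08:30–09:30, 12:30–13:00, 15:30–16:00.
Farrukh ∩ Isla ∩ Zheng ∩ Ravi: 08:30–09:30, 15:30–16:00.
Windows ≥ 30 min: 08:30–09:30, 15:30–16:00.

08:30–09:30, 15:30–16:00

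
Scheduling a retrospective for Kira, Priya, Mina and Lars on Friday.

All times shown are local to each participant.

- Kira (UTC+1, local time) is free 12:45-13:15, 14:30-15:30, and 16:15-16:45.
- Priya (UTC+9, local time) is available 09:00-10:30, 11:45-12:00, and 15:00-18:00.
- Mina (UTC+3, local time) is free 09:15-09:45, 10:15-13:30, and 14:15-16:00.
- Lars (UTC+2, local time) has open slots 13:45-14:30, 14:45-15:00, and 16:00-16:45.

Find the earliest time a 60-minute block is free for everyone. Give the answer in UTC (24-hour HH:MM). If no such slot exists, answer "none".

none

Kira → UTC: 11:45–12:15, 13:30–14:30, 15:15–15:45.
Priya → UTC: 00:00–01:30, 02:45–03:00, 06:00–09:00.
Mina → UTC: 06:15–06:45, 07:15–10:30, 11:15–13:00.
Lars → UTC: 11:45–12:30, 12:45–13:00, 14:00–14:45.
Kira ∩ Priya: (none).
Kira ∩ Priya ∩ Mina: (none).
Kira ∩ Priya ∩ Mina ∩ Lars: (none).
Windows ≥ 60 min: (none).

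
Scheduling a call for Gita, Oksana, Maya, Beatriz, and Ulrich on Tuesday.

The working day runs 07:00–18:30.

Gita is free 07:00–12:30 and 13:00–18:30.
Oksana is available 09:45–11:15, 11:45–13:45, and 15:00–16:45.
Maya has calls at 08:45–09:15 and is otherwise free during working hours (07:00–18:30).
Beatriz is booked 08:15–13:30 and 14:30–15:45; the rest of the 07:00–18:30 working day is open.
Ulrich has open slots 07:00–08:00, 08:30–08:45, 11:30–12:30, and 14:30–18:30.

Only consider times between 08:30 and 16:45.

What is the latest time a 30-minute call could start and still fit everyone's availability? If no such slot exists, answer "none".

16:15

Maya free within 07:00–18:30: 07:00–08:45, 09:15–18:30.
Beatriz free within 07:00–18:30: 07:00–08:15, 13:30–14:30, 15:45–18:30.
Gita ∩ Oksana: 09:45–11:15, 11:45–12:30, 13:00–13:45, 15:00–16:45.
Gita ∩ Oksana ∩ Maya: 09:45–11:15, 11:45–12:30, 13:00–13:45, 15:00–16:45.
Gita ∩ Oksana ∩ Maya ∩ Beatriz: 13:30–13:45, 15:45–16:45.
Gita ∩ Oksana ∩ Maya ∩ Beatriz ∩ Ulrich: 15:45–16:45.
Restricted to 08:30–16:45: 15:45–16:45.
Windows ≥ 30 min: 15:45–16:45.
Latest start in the last window 15:45–16:45 is 16:45 − 30 min = 16:15.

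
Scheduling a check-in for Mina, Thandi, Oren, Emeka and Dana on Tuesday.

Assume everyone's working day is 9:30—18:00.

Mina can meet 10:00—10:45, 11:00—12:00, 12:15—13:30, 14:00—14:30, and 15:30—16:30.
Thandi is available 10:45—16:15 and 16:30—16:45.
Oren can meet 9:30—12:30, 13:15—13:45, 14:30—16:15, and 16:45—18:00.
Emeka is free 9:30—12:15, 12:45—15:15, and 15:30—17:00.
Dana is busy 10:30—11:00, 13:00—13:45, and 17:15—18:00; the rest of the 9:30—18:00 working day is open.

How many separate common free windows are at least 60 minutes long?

Dana free within 09:30–18:00: 09:30–10:30, 11:00–13:00, 13:45–17:15.
Mina ∩ Thandi: 11:00–12:00, 12:15–13:30, 14:00–14:30, 15:30–16:15.
Mina ∩ Thandi ∩ Oren: 11:00–12:00, 12:15–12:30, 13:15–13:30, 15:30–16:15.
Mina ∩ Thandi ∩ Oren ∩ Emeka: 11:00–12:00, 13:15–13:30, 15:30–16:15.
Mina ∩ Thandi ∩ Oren ∩ Emeka ∩ Dana: 11:00–12:00, 15:30–16:15.
Windows ≥ 60 min: 11:00–12:00.
That's 1 window.

1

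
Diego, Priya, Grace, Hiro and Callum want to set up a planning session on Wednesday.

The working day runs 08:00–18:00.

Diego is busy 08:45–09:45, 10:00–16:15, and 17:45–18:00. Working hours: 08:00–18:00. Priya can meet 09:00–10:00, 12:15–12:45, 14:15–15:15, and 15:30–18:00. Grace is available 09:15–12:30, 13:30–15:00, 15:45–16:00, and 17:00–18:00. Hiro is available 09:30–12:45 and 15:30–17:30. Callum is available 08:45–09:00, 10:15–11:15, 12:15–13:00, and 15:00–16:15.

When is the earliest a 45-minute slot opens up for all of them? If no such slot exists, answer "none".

Diego free within 08:00–18:00: 08:00–08:45, 09:45–10:00, 16:15–17:45.
Diego ∩ Priya: 09:45–10:00, 16:15–17:45.
Diego ∩ Priya ∩ Grace: 09:45–10:00, 17:00–17:45.
Diego ∩ Priya ∩ Grace ∩ Hiro: 09:45–10:00, 17:00–17:30.
Diego ∩ Priya ∩ Grace ∩ Hiro ∩ Callum: (none).
Windows ≥ 45 min: (none).

none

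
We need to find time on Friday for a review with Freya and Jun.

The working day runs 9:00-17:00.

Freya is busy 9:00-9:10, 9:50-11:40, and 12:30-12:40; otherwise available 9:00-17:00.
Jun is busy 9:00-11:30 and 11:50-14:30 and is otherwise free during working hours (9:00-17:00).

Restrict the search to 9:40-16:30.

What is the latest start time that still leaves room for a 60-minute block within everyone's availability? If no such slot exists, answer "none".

Freya free within 09:00–17:00: 09:10–09:50, 11:40–12:30, 12:40–17:00.
Jun free within 09:00–17:00: 11:30–11:50, 14:30–17:00.
Freya ∩ Jun: 11:40–11:50, 14:30–17:00.
Restricted to 09:40–16:30: 11:40–11:50, 14:30–16:30.
Windows ≥ 60 min: 14:30–16:30.
Latest start in the last window 14:30–16:30 is 16:30 − 60 min = 15:30.

15:30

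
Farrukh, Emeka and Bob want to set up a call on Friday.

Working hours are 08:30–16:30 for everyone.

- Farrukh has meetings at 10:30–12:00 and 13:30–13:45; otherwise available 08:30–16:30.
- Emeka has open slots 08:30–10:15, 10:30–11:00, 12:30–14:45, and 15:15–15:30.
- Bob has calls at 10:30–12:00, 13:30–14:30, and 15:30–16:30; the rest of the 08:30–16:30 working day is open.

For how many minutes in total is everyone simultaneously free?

Farrukh free within 08:30–16:30: 08:30–10:30, 12:00–13:30, 13:45–16:30.
Bob free within 08:30–16:30: 08:30–10:30, 12:00–13:30, 14:30–15:30.
Farrukh ∩ Emeka: 08:30–10:15, 12:30–13:30, 13:45–14:45, 15:15–15:30.
Farrukh ∩ Emeka ∩ Bob: 08:30–10:15, 12:30–13:30, 14:30–14:45, 15:15–15:30.
Total common minutes: 105 + 60 + 15 + 15 = 195.

195 minutes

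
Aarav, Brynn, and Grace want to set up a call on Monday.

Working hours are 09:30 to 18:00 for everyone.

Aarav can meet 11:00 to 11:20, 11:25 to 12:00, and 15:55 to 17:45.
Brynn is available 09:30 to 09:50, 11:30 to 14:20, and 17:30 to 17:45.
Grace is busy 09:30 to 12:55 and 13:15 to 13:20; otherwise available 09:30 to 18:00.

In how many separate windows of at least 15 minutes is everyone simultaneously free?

1

Grace free within 09:30–18:00: 12:55–13:15, 13:20–18:00.
Aarav ∩ Brynn: 11:30–12:00, 17:30–17:45.
Aarav ∩ Brynn ∩ Grace: 17:30–17:45.
Windows ≥ 15 min: 17:30–17:45.
That's 1 window.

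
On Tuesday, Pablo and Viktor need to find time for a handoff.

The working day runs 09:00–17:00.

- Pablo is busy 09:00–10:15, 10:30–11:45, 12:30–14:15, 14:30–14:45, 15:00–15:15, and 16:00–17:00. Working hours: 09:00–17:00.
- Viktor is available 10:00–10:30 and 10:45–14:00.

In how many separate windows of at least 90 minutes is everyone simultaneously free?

Pablo free within 09:00–17:00: 10:15–10:30, 11:45–12:30, 14:15–14:30, 14:45–15:00, 15:15–16:00.
Pablo ∩ Viktor: 10:15–10:30, 11:45–12:30.
Windows ≥ 90 min: (none).
That's 0 windows.

0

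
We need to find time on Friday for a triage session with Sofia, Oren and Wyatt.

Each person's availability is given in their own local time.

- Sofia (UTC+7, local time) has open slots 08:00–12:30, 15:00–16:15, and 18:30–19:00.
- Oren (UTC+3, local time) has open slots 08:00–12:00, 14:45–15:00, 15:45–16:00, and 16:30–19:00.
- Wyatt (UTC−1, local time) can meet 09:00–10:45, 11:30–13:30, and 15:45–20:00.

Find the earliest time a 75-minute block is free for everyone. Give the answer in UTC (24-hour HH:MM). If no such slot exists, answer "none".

Sofia → UTC: 01:00–05:30, 08:00–09:15, 11:30–12:00.
Oren → UTC: 05:00–09:00, 11:45–12:00, 12:45–13:00, 13:30–16:00.
Wyatt → UTC: 10:00–11:45, 12:30–14:30, 16:45–21:00.
Sofia ∩ Oren: 05:00–05:30, 08:00–09:00, 11:45–12:00.
Sofia ∩ Oren ∩ Wyatt: (none).
Windows ≥ 75 min: (none).

none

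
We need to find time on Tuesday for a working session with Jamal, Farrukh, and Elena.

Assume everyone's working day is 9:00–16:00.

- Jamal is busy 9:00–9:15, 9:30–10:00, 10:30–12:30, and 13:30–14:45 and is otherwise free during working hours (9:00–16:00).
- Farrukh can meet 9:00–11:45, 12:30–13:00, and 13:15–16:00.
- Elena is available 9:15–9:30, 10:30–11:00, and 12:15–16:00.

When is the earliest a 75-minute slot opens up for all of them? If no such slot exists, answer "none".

Jamal free within 09:00–16:00: 09:15–09:30, 10:00–10:30, 12:30–13:30, 14:45–16:00.
Jamal ∩ Farrukh: 09:15–09:30, 10:00–10:30, 12:30–13:00, 13:15–13:30, 14:45–16:00.
Jamal ∩ Farrukh ∩ Elena: 09:15–09:30, 12:30–13:00, 13:15–13:30, 14:45–16:00.
Windows ≥ 75 min: 14:45–16:00.
Earliest such window starts at 14:45.

14:45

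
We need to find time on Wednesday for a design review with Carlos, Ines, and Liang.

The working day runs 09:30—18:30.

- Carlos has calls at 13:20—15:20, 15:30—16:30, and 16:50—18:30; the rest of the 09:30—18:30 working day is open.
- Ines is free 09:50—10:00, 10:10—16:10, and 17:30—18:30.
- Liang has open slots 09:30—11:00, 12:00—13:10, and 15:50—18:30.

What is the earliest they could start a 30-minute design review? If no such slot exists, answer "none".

10:10

Carlos free within 09:30–18:30: 09:30–13:20, 15:20–15:30, 16:30–16:50.
Carlos ∩ Ines: 09:50–10:00, 10:10–13:20, 15:20–15:30.
Carlos ∩ Ines ∩ Liang: 09:50–10:00, 10:10–11:00, 12:00–13:10.
Windows ≥ 30 min: 10:10–11:00, 12:00–13:10.
Earliest such window starts at 10:10.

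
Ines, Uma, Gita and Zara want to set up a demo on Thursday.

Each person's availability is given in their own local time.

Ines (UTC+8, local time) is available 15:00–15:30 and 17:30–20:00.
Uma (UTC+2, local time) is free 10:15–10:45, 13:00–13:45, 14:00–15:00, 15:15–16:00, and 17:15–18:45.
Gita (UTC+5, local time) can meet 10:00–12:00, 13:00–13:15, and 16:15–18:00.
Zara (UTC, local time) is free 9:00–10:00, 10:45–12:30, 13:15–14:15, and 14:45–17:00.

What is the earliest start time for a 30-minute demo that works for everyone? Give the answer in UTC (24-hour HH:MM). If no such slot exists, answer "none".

11:15

Ines → UTC: 07:00–07:30, 09:30–12:00.
Uma → UTC: 08:15–08:45, 11:00–11:45, 12:00–13:00, 13:15–14:00, 15:15–16:45.
Gita → UTC: 05:00–07:00, 08:00–08:15, 11:15–13:00.
Zara → UTC: 09:00–10:00, 10:45–12:30, 13:15–14:15, 14:45–17:00.
Ines ∩ Uma: 11:00–11:45.
Ines ∩ Uma ∩ Gita: 11:15–11:45.
Ines ∩ Uma ∩ Gita ∩ Zara: 11:15–11:45.
Windows ≥ 30 min: 11:15–11:45.
Earliest such window starts at 11:15.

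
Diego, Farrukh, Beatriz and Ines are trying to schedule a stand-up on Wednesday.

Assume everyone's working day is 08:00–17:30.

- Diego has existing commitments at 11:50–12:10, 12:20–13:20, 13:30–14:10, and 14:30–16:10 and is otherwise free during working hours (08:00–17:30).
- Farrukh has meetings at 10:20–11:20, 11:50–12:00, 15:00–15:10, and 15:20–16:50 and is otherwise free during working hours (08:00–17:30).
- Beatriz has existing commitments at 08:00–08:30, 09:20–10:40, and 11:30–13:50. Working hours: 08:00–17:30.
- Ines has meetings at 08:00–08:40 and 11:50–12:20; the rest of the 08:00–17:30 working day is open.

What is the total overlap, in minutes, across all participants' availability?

110 minutes

Diego free within 08:00–17:30: 08:00–11:50, 12:10–12:20, 13:20–13:30, 14:10–14:30, 16:10–17:30.
Farrukh free within 08:00–17:30: 08:00–10:20, 11:20–11:50, 12:00–15:00, 15:10–15:20, 16:50–17:30.
Beatriz free within 08:00–17:30: 08:30–09:20, 10:40–11:30, 13:50–17:30.
Ines free within 08:00–17:30: 08:40–11:50, 12:20–17:30.
Diego ∩ Farrukh: 08:00–10:20, 11:20–11:50, 12:10–12:20, 13:20–13:30, 14:10–14:30, 16:50–17:30.
Diego ∩ Farrukh ∩ Beatriz: 08:30–09:20, 11:20–11:30, 14:10–14:30, 16:50–17:30.
Diego ∩ Farrukh ∩ Beatriz ∩ Ines: 08:40–09:20, 11:20–11:30, 14:10–14:30, 16:50–17:30.
Total common minutes: 40 + 10 + 20 + 40 = 110.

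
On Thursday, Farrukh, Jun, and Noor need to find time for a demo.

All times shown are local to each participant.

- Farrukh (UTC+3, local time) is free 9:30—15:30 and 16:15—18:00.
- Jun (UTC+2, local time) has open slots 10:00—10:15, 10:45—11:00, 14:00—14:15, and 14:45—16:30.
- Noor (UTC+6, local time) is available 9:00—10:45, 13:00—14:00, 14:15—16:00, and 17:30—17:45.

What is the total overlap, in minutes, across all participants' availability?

Farrukh → UTC: 06:30–12:30, 13:15–15:00.
Jun → UTC: 08:00–08:15, 08:45–09:00, 12:00–12:15, 12:45–14:30.
Noor → UTC: 03:00–04:45, 07:00–08:00, 08:15–10:00, 11:30–11:45.
Farrukh ∩ Jun: 08:00–08:15, 08:45–09:00, 12:00–12:15, 13:15–14:30.
Farrukh ∩ Jun ∩ Noor: 08:45–09:00.
Total common minutes: 15.

15 minutes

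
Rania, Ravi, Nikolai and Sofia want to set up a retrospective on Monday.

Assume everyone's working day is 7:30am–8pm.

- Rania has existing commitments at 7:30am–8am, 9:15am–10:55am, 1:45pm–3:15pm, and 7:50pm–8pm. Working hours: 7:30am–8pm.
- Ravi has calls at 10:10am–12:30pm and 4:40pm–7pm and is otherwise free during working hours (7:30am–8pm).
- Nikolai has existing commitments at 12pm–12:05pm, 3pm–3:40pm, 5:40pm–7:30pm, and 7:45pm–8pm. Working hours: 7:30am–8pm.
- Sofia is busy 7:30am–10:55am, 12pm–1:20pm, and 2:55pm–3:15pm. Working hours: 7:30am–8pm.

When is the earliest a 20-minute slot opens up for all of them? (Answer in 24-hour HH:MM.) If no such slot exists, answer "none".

Rania free within 07:30–20:00: 08:00–09:15, 10:55–13:45, 15:15–19:50.
Ravi free within 07:30–20:00: 07:30–10:10, 12:30–16:40, 19:00–20:00.
Nikolai free within 07:30–20:00: 07:30–12:00, 12:05–15:00, 15:40–17:40, 19:30–19:45.
Sofia free within 07:30–20:00: 10:55–12:00, 13:20–14:55, 15:15–20:00.
Rania ∩ Ravi: 08:00–09:15, 12:30–13:45, 15:15–16:40, 19:00–19:50.
Rania ∩ Ravi ∩ Nikolai: 08:00–09:15, 12:30–13:45, 15:40–16:40, 19:30–19:45.
Rania ∩ Ravi ∩ Nikolai ∩ Sofia: 13:20–13:45, 15:40–16:40, 19:30–19:45.
Windows ≥ 20 min: 13:20–13:45, 15:40–16:40.
Earliest such window starts at 13:20.

13:20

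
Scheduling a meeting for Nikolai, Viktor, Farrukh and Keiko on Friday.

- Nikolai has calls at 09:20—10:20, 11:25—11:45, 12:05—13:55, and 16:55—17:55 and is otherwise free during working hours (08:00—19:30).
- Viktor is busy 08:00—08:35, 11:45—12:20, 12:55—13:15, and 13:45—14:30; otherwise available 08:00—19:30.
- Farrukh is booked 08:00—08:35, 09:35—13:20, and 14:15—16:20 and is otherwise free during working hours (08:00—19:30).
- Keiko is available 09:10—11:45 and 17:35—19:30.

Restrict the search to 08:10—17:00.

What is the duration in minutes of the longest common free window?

Nikolai free within 08:00–19:30: 08:00–09:20, 10:20–11:25, 11:45–12:05, 13:55–16:55, 17:55–19:30.
Viktor free within 08:00–19:30: 08:35–11:45, 12:20–12:55, 13:15–13:45, 14:30–19:30.
Farrukh free within 08:00–19:30: 08:35–09:35, 13:20–14:15, 16:20–19:30.
Nikolai ∩ Viktor: 08:35–09:20, 10:20–11:25, 14:30–16:55, 17:55–19:30.
Nikolai ∩ Viktor ∩ Farrukh: 08:35–09:20, 16:20–16:55, 17:55–19:30.
Nikolai ∩ Viktor ∩ Farrukh ∩ Keiko: 09:10–09:20, 17:55–19:30.
Restricted to 08:10–17:00: 09:10–09:20.
Single common window of 10 minutes.

10 minutes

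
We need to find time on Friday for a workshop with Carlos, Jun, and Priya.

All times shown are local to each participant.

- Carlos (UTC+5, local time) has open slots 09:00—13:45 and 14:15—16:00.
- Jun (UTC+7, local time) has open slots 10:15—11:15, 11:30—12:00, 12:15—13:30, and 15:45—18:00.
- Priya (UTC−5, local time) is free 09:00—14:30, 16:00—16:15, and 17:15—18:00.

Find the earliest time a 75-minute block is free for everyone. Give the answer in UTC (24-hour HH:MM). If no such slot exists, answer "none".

none

Carlos → UTC: 04:00–08:45, 09:15–11:00.
Jun → UTC: 03:15–04:15, 04:30–05:00, 05:15–06:30, 08:45–11:00.
Priya → UTC: 14:00–19:30, 21:00–21:15, 22:15–23:00.
Carlos ∩ Jun: 04:00–04:15, 04:30–05:00, 05:15–06:30, 09:15–11:00.
Carlos ∩ Jun ∩ Priya: (none).
Windows ≥ 75 min: (none).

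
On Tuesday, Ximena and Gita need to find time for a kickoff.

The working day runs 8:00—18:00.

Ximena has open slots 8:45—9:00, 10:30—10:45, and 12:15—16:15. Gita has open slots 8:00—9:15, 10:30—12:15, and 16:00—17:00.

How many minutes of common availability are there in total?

Ximena ∩ Gita: 08:45–09:00, 10:30–10:45, 16:00–16:15.
Total common minutes: 15 + 15 + 15 = 45.

45 minutes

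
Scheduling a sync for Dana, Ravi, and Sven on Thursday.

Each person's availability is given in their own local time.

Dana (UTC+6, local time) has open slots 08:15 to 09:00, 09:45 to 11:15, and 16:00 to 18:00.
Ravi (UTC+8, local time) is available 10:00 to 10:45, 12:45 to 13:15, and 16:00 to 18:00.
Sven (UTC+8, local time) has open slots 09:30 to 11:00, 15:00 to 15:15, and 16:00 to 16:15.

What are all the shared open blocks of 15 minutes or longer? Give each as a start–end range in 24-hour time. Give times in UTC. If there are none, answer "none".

02:15–02:45

Dana → UTC: 02:15–03:00, 03:45–05:15, 10:00–12:00.
Ravi → UTC: 02:00–02:45, 04:45–05:15, 08:00–10:00.
Sven → UTC: 01:30–03:00, 07:00–07:15, 08:00–08:15.
Dana ∩ Ravi: 02:15–02:45, 04:45–05:15.
Dana ∩ Ravi ∩ Sven: 02:15–02:45.
Windows ≥ 15 min: 02:15–02:45.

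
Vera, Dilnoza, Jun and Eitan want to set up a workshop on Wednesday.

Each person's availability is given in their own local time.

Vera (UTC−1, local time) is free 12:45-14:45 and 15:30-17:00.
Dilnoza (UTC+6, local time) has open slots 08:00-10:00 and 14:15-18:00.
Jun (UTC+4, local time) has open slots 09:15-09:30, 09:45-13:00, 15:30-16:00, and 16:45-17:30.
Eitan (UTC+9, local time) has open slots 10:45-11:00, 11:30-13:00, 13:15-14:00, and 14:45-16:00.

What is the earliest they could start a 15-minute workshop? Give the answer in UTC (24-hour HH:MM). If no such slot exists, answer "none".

Vera → UTC: 13:45–15:45, 16:30–18:00.
Dilnoza → UTC: 02:00–04:00, 08:15–12:00.
Jun → UTC: 05:15–05:30, 05:45–09:00, 11:30–12:00, 12:45–13:30.
Eitan → UTC: 01:45–02:00, 02:30–04:00, 04:15–05:00, 05:45–07:00.
Vera ∩ Dilnoza: (none).
Vera ∩ Dilnoza ∩ Jun: (none).
Vera ∩ Dilnoza ∩ Jun ∩ Eitan: (none).
Windows ≥ 15 min: (none).

none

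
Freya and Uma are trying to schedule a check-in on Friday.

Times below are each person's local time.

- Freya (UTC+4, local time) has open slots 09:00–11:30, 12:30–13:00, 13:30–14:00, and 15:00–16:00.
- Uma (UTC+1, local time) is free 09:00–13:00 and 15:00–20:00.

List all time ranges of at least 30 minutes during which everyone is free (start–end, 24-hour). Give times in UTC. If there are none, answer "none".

08:30–09:00, 09:30–10:00, 11:00–12:00

Freya → UTC: 05:00–07:30, 08:30–09:00, 09:30–10:00, 11:00–12:00.
Uma → UTC: 08:00–12:00, 14:00–19:00.
Freya ∩ Uma: 08:30–09:00, 09:30–10:00, 11:00–12:00.
Windows ≥ 30 min: 08:30–09:00, 09:30–10:00, 11:00–12:00.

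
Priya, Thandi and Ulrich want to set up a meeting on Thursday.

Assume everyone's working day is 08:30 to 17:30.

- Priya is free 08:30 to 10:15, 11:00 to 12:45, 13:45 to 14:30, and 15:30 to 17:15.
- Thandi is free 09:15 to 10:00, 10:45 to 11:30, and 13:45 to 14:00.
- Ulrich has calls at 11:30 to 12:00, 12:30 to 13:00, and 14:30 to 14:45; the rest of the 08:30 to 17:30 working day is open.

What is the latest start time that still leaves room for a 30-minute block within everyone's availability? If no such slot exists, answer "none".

Ulrich free within 08:30–17:30: 08:30–11:30, 12:00–12:30, 13:00–14:30, 14:45–17:30.
Priya ∩ Thandi: 09:15–10:00, 11:00–11:30, 13:45–14:00.
Priya ∩ Thandi ∩ Ulrich: 09:15–10:00, 11:00–11:30, 13:45–14:00.
Windows ≥ 30 min: 09:15–10:00, 11:00–11:30.
Latest start in the last window 11:00–11:30 is 11:30 − 30 min = 11:00.

11:00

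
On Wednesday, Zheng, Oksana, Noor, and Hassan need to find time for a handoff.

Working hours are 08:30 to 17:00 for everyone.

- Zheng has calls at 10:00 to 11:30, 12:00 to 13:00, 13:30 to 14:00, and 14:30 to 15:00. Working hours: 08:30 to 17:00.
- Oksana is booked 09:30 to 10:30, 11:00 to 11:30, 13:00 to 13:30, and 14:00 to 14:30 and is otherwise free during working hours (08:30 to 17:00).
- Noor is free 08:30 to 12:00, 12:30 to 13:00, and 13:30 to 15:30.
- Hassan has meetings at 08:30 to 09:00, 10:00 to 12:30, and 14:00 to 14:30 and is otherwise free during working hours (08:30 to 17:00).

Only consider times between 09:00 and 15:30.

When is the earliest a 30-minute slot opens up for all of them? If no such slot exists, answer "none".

09:00

Zheng free within 08:30–17:00: 08:30–10:00, 11:30–12:00, 13:00–13:30, 14:00–14:30, 15:00–17:00.
Oksana free within 08:30–17:00: 08:30–09:30, 10:30–11:00, 11:30–13:00, 13:30–14:00, 14:30–17:00.
Hassan free within 08:30–17:00: 09:00–10:00, 12:30–14:00, 14:30–17:00.
Zheng ∩ Oksana: 08:30–09:30, 11:30–12:00, 15:00–17:00.
Zheng ∩ Oksana ∩ Noor: 08:30–09:30, 11:30–12:00, 15:00–15:30.
Zheng ∩ Oksana ∩ Noor ∩ Hassan: 09:00–09:30, 15:00–15:30.
Restricted to 09:00–15:30: 09:00–09:30, 15:00–15:30.
Windows ≥ 30 min: 09:00–09:30, 15:00–15:30.
Earliest such window starts at 09:00.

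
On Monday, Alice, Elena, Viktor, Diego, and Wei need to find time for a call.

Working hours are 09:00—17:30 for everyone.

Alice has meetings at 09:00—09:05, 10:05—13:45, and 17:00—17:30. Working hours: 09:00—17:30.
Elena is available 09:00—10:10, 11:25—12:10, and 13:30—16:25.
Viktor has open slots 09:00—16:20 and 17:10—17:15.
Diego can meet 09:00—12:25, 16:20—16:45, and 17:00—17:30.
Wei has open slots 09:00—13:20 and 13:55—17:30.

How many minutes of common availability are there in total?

Alice free within 09:00–17:30: 09:05–10:05, 13:45–17:00.
Alice ∩ Elena: 09:05–10:05, 13:45–16:25.
Alice ∩ Elena ∩ Viktor: 09:05–10:05, 13:45–16:20.
Alice ∩ Elena ∩ Viktor ∩ Diego: 09:05–10:05.
Alice ∩ Elena ∩ Viktor ∩ Diego ∩ Wei: 09:05–10:05.
Total common minutes: 60.

60 minutes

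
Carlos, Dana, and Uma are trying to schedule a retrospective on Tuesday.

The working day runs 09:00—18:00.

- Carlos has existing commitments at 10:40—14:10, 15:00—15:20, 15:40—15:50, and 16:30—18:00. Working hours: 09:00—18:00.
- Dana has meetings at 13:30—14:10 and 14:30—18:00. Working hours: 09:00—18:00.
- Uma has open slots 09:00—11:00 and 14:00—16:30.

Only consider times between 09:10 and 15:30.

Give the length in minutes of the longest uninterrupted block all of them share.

Carlos free within 09:00–18:00: 09:00–10:40, 14:10–15:00, 15:20–15:40, 15:50–16:30.
Dana free within 09:00–18:00: 09:00–13:30, 14:10–14:30.
Carlos ∩ Dana: 09:00–10:40, 14:10–14:30.
Carlos ∩ Dana ∩ Uma: 09:00–10:40, 14:10–14:30.
Restricted to 09:10–15:30: 09:10–10:40, 14:10–14:30.
Common window lengths: 90, 20 min; longest is 90.

90 minutes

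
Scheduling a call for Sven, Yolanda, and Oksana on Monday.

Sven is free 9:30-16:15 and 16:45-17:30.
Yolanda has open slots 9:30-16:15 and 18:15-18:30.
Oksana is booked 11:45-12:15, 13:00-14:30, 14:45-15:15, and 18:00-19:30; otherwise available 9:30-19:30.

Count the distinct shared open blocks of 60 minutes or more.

2

Oksana free within 09:30–19:30: 09:30–11:45, 12:15–13:00, 14:30–14:45, 15:15–18:00.
Sven ∩ Yolanda: 09:30–16:15.
Sven ∩ Yolanda ∩ Oksana: 09:30–11:45, 12:15–13:00, 14:30–14:45, 15:15–16:15.
Windows ≥ 60 min: 09:30–11:45, 15:15–16:15.
That's 2 windows.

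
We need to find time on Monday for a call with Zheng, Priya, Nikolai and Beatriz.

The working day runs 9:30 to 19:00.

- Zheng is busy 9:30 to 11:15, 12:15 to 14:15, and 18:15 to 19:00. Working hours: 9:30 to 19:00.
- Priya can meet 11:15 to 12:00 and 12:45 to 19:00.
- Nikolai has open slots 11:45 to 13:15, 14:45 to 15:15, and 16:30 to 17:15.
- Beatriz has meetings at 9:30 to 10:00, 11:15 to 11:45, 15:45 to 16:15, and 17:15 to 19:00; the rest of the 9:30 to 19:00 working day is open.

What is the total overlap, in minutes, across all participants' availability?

Zheng free within 09:30–19:00: 11:15–12:15, 14:15–18:15.
Beatriz free within 09:30–19:00: 10:00–11:15, 11:45–15:45, 16:15–17:15.
Zheng ∩ Priya: 11:15–12:00, 14:15–18:15.
Zheng ∩ Priya ∩ Nikolai: 11:45–12:00, 14:45–15:15, 16:30–17:15.
Zheng ∩ Priya ∩ Nikolai ∩ Beatriz: 11:45–12:00, 14:45–15:15, 16:30–17:15.
Total common minutes: 15 + 30 + 45 = 90.

90 minutes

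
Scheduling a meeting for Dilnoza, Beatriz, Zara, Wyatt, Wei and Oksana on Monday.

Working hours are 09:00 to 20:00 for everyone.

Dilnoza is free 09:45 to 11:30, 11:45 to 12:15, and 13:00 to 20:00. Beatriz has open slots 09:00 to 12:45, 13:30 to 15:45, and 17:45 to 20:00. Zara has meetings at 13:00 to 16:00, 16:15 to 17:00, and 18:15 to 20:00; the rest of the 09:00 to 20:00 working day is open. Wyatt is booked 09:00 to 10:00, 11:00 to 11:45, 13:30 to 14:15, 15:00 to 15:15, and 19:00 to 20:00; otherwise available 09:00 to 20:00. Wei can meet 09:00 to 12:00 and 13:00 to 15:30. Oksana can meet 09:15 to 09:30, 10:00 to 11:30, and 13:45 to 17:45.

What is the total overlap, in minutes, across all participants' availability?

Zara free within 09:00–20:00: 09:00–13:00, 16:00–16:15, 17:00–18:15.
Wyatt free within 09:00–20:00: 10:00–11:00, 11:45–13:30, 14:15–15:00, 15:15–19:00.
Dilnoza ∩ Beatriz: 09:45–11:30, 11:45–12:15, 13:30–15:45, 17:45–20:00.
Dilnoza ∩ Beatriz ∩ Zara: 09:45–11:30, 11:45–12:15, 17:45–18:15.
Dilnoza ∩ Beatriz ∩ Zara ∩ Wyatt: 10:00–11:00, 11:45–12:15, 17:45–18:15.
Dilnoza ∩ Beatriz ∩ Zara ∩ Wyatt ∩ Wei: 10:00–11:00, 11:45–12:00.
Dilnoza ∩ Beatriz ∩ Zara ∩ Wyatt ∩ Wei ∩ Oksana: 10:00–11:00.
Total common minutes: 60.

60 minutes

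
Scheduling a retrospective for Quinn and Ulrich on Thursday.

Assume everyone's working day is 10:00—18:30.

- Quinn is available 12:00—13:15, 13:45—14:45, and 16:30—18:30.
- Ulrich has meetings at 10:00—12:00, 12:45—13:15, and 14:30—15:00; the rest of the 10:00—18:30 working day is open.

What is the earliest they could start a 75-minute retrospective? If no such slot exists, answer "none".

16:30

Ulrich free within 10:00–18:30: 12:00–12:45, 13:15–14:30, 15:00–18:30.
Quinn ∩ Ulrich: 12:00–12:45, 13:45–14:30, 16:30–18:30.
Windows ≥ 75 min: 16:30–18:30.
Earliest such window starts at 16:30.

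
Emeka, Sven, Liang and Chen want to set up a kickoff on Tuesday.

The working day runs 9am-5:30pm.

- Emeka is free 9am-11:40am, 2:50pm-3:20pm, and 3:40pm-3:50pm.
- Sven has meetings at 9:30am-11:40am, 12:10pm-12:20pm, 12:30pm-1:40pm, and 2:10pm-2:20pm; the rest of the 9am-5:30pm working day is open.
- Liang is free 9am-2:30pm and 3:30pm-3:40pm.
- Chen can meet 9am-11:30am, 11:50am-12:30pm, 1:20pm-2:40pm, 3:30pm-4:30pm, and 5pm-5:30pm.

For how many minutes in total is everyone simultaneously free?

30 minutes

Sven free within 09:00–17:30: 09:00–09:30, 11:40–12:10, 12:20–12:30, 13:40–14:10, 14:20–17:30.
Emeka ∩ Sven: 09:00–09:30, 14:50–15:20, 15:40–15:50.
Emeka ∩ Sven ∩ Liang: 09:00–09:30.
Emeka ∩ Sven ∩ Liang ∩ Chen: 09:00–09:30.
Total common minutes: 30.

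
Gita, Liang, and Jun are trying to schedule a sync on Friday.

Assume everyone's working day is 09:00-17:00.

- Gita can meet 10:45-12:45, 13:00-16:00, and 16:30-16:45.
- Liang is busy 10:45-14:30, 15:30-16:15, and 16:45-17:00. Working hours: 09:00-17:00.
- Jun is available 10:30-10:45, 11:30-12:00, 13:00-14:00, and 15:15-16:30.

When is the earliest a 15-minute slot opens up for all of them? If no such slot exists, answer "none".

Liang free within 09:00–17:00: 09:00–10:45, 14:30–15:30, 16:15–16:45.
Gita ∩ Liang: 14:30–15:30, 16:30–16:45.
Gita ∩ Liang ∩ Jun: 15:15–15:30.
Windows ≥ 15 min: 15:15–15:30.
Earliest such window starts at 15:15.

15:15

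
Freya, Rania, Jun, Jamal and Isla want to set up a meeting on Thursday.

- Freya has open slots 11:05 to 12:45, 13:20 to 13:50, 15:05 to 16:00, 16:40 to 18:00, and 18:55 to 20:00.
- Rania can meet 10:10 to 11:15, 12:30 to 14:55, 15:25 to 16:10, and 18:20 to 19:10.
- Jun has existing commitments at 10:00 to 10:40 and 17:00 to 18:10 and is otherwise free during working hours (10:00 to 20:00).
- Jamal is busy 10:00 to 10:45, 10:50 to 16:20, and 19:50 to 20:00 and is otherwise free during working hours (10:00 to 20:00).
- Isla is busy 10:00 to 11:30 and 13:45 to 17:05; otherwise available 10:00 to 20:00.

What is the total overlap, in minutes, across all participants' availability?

15 minutes

Jun free within 10:00–20:00: 10:40–17:00, 18:10–20:00.
Jamal free within 10:00–20:00: 10:45–10:50, 16:20–19:50.
Isla free within 10:00–20:00: 11:30–13:45, 17:05–20:00.
Freya ∩ Rania: 11:05–11:15, 12:30–12:45, 13:20–13:50, 15:25–16:00, 18:55–19:10.
Freya ∩ Rania ∩ Jun: 11:05–11:15, 12:30–12:45, 13:20–13:50, 15:25–16:00, 18:55–19:10.
Freya ∩ Rania ∩ Jun ∩ Jamal: 18:55–19:10.
Freya ∩ Rania ∩ Jun ∩ Jamal ∩ Isla: 18:55–19:10.
Total common minutes: 15.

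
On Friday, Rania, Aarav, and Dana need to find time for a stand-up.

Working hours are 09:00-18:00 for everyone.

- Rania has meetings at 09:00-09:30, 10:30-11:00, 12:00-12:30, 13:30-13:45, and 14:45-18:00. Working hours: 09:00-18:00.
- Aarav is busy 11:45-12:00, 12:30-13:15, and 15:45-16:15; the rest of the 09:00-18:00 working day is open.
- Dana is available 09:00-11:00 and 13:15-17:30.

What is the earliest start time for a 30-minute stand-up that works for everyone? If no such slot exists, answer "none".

Rania free within 09:00–18:00: 09:30–10:30, 11:00–12:00, 12:30–13:30, 13:45–14:45.
Aarav free within 09:00–18:00: 09:00–11:45, 12:00–12:30, 13:15–15:45, 16:15–18:00.
Rania ∩ Aarav: 09:30–10:30, 11:00–11:45, 13:15–13:30, 13:45–14:45.
Rania ∩ Aarav ∩ Dana: 09:30–10:30, 13:15–13:30, 13:45–14:45.
Windows ≥ 30 min: 09:30–10:30, 13:45–14:45.
Earliest such window starts at 09:30.

09:30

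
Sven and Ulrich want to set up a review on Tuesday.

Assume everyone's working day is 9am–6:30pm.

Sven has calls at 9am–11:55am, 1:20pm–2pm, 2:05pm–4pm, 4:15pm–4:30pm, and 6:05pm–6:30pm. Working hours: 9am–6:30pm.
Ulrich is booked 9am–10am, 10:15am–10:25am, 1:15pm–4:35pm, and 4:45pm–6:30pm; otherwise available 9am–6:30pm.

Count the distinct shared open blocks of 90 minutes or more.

0

Sven free within 09:00–18:30: 11:55–13:20, 14:00–14:05, 16:00–16:15, 16:30–18:05.
Ulrich free within 09:00–18:30: 10:00–10:15, 10:25–13:15, 16:35–16:45.
Sven ∩ Ulrich: 11:55–13:15, 16:35–16:45.
Windows ≥ 90 min: (none).
That's 0 windows.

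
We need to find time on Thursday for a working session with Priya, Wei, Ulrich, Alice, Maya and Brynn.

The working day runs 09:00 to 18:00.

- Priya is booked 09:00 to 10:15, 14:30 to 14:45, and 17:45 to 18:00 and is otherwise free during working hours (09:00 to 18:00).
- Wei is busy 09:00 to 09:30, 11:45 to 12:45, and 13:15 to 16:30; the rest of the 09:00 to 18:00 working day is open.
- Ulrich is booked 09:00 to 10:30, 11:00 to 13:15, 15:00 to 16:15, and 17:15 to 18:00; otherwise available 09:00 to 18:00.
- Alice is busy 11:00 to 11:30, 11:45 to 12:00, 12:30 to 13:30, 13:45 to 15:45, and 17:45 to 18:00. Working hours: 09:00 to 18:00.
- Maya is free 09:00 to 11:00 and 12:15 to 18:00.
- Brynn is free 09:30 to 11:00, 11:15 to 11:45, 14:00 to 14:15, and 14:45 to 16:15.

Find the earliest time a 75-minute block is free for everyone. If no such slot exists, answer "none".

none

Priya free within 09:00–18:00: 10:15–14:30, 14:45–17:45.
Wei free within 09:00–18:00: 09:30–11:45, 12:45–13:15, 16:30–18:00.
Ulrich free within 09:00–18:00: 10:30–11:00, 13:15–15:00, 16:15–17:15.
Alice free within 09:00–18:00: 09:00–11:00, 11:30–11:45, 12:00–12:30, 13:30–13:45, 15:45–17:45.
Priya ∩ Wei: 10:15–11:45, 12:45–13:15, 16:30–17:45.
Priya ∩ Wei ∩ Ulrich: 10:30–11:00, 16:30–17:15.
Priya ∩ Wei ∩ Ulrich ∩ Alice: 10:30–11:00, 16:30–17:15.
Priya ∩ Wei ∩ Ulrich ∩ Alice ∩ Maya: 10:30–11:00, 16:30–17:15.
Priya ∩ Wei ∩ Ulrich ∩ Alice ∩ Maya ∩ Brynn: 10:30–11:00.
Windows ≥ 75 min: (none).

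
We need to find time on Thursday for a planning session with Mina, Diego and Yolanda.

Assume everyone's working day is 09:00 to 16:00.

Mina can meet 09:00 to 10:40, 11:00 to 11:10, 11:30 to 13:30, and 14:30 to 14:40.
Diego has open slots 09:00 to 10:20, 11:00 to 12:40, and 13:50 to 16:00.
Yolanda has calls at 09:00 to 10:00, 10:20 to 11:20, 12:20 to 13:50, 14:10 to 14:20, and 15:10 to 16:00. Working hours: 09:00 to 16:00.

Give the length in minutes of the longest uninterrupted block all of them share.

Yolanda free within 09:00–16:00: 10:00–10:20, 11:20–12:20, 13:50–14:10, 14:20–15:10.
Mina ∩ Diego: 09:00–10:20, 11:00–11:10, 11:30–12:40, 14:30–14:40.
Mina ∩ Diego ∩ Yolanda: 10:00–10:20, 11:30–12:20, 14:30–14:40.
Common window lengths: 20, 50, 10 min; longest is 50.

50 minutes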